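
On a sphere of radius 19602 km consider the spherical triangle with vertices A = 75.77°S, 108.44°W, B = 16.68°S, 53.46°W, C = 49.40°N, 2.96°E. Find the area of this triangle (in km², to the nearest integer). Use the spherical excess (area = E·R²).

306431890 km²

Side lengths (central angles): a = 1.4436, b = 2.4887, c = 1.1447 rad; semiperimeter s = 2.5385.
By l'Huilier's theorem, tan(E/4) = √[tan(s/2) tan((s−a)/2) tan((s−b)/2) tan((s−c)/2)], giving spherical excess E = 0.7975 rad.
Area = E·R² = 0.7975 × (19602)² ≈ 306431890 km².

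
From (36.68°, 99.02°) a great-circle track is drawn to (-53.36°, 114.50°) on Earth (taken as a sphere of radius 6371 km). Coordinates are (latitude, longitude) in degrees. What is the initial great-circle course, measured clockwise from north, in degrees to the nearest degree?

171°

Δλ = 15.480° = 0.2702 rad.
y = sin Δλ · cos φ₂ = (0.2669)(0.5968) = 0.1593
x = cos φ₁ sin φ₂ − sin φ₁ cos φ₂ cos Δλ = (0.8020)(-0.8024) − (0.5973)(0.5968)(0.9637) = -0.9871
θ = atan2(y, x) = 170.83°, so the bearing is 171°.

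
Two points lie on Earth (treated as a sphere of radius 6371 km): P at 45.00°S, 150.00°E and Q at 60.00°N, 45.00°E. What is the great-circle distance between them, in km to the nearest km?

Let φ₁ = -0.7854 rad, φ₂ = 1.0472 rad, and Δλ = -1.8326 rad.
Haversine: a = sin²(Δφ/2) + cos φ₁ cos φ₂ sin²(Δλ/2) = 0.6294 + (0.7071)(0.5000)(0.6294) = 0.85194.
Central angle c = 2·arcsin(√a) = 2.35164 rad.
Distance = R·c = 6371 × 2.3516 ≈ 14982 km.

14982 km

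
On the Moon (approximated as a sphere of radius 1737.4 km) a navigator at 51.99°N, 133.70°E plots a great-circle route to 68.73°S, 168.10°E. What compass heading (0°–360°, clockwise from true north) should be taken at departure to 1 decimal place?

With φ₁ = 0.9074, φ₂ = -1.1996, Δλ = 0.6004 rad, the forward-azimuth formula gives
θ = atan2( sin Δλ cos φ₂ , cos φ₁ sin φ₂ − sin φ₁ cos φ₂ cos Δλ ) = atan2(0.2049, -0.8097) = 165.80°.
So the initial bearing is 165.8°.

165.8°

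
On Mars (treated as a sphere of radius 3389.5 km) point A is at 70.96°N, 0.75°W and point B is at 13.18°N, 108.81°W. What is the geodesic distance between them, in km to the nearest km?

Let φ₁ = 1.2385 rad, φ₂ = 0.2300 rad, and Δλ = -1.8860 rad.
cos c = sin φ₁ sin φ₂ + cos φ₁ cos φ₂ cos Δλ = (0.9453)(0.2280) + (0.3262)(0.9737)(-0.3100) = 0.11707,
so c = arccos(0.11707) = 1.45346 rad.
Distance = R·c = 3389.5 × 1.4535 ≈ 4927 km.

4927 km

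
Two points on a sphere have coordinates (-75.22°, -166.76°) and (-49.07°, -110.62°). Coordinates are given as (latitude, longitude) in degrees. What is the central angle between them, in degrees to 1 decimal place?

34.5°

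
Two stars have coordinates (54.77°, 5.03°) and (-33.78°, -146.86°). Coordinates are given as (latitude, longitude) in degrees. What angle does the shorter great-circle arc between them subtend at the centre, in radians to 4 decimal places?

2.6406 rad

In radians: φ₁ = 0.9559, φ₂ = -0.5896, Δλ = -151.890° = -2.6510 rad.
Haversine: a = sin²(Δφ/2) + cos φ₁ cos φ₂ sin²(Δλ/2) = 0.4873 + (0.5769)(0.8312)(0.9410) = 0.93854.
Central angle c = 2·arcsin(√a) = 2.64056 rad.
So the angular separation is 2.6406 rad.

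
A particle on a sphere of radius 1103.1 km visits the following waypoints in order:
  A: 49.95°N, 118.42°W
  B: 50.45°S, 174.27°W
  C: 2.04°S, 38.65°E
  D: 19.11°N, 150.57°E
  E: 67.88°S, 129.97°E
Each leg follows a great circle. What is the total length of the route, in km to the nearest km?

8302 km

Leg A→B: central angle 1.9393 rad, distance 2139.3 km.
Leg B→C: central angle 2.1022 rad, distance 2318.9 km.
Leg C→D: central angle 1.9435 rad, distance 2143.9 km.
Leg D→E: central angle 1.5410 rad, distance 1699.9 km.
Total: 2139.3 + 2318.9 + 2143.9 + 1699.9 ≈ 8302 km.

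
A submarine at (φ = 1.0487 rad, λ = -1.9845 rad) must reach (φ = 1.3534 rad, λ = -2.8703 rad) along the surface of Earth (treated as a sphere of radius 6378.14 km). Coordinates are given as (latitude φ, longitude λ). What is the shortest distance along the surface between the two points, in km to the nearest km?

2658 km

With latitudes φ₁ = 60.086°, φ₂ = 77.544° and longitude difference Δλ = -50.753°:
cos c = sin φ₁ sin φ₂ + cos φ₁ cos φ₂ cos Δλ = (0.8668)(0.9765) + (0.4987)(0.2157)(0.6327) = 0.91443,
so c = arccos(0.91443) = 0.41671 rad.
Distance = R·c = 6378.14 × 0.4167 ≈ 2658 km.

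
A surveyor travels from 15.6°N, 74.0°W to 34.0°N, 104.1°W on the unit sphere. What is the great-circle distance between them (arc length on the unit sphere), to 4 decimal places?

In radians: φ₁ = 0.2723, φ₂ = 0.5934, Δλ = -30.100° = -0.5253 rad.
cos c = sin φ₁ sin φ₂ + cos φ₁ cos φ₂ cos Δλ = (0.2689)(0.5592) + (0.9632)(0.8290)(0.8652) = 0.84120,
so c = arccos(0.84120) = 0.57130 rad.
On the unit sphere the arc length equals the central angle: 0.5713.

0.5713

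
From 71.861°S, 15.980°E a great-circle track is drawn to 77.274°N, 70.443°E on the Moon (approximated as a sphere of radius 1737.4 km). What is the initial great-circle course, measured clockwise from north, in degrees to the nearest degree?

With φ₁ = -1.2542, φ₂ = 1.3487, Δλ = 0.9506 rad, the forward-azimuth formula gives
θ = atan2( sin Δλ cos φ₂ , cos φ₁ sin φ₂ − sin φ₁ cos φ₂ cos Δλ ) = atan2(0.1793, 0.4254) = 22.85°.
So the initial bearing is 23°.

23°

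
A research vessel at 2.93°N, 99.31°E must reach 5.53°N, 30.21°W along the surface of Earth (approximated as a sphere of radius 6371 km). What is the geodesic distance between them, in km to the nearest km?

In radians: φ₁ = 0.0511, φ₂ = 0.0965, Δλ = -129.520° = -2.2606 rad.
Haversine: a = sin²(Δφ/2) + cos φ₁ cos φ₂ sin²(Δλ/2) = 0.0005 + (0.9987)(0.9953)(0.8182) = 0.81382.
Central angle c = 2·arcsin(√a) = 2.24930 rad.
Distance = R·c = 6371 × 2.2493 ≈ 14330 km.

14330 km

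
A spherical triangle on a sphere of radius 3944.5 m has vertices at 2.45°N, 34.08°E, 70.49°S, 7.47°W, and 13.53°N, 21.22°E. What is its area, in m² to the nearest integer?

Side lengths (central angles): a = 1.5064, b = 0.2943, c = 1.3598 rad; semiperimeter s = 1.5803.
By l'Huilier's theorem, tan(E/4) = √[tan(s/2) tan((s−a)/2) tan((s−b)/2) tan((s−c)/2)], giving spherical excess E = 0.2222 rad.
Area = E·R² = 0.2222 × (3944.5)² ≈ 3457731 m².

3457731 m²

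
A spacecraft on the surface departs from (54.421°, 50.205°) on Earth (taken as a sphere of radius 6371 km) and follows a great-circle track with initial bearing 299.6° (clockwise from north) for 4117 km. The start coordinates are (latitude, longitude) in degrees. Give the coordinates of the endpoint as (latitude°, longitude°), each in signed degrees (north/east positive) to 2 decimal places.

Angular distance δ = d/R = 4117/6371 = 0.64621 rad; initial bearing θ = 5.2290 rad.
sin φ₂ = sin φ₁ cos δ + cos φ₁ sin δ cos θ = (0.8133)(0.7984) + (0.5818)(0.6022)(0.4939) = 0.8224, so φ₂ = 55.32°.
Δλ = atan2(sin θ sin δ cos φ₁, cos δ − sin φ₁ sin φ₂) = atan2(-0.3046, 0.1295) = -66.967°.
λ₂ = 50.205° − 66.967° = -16.76°.

55.32°, -16.76°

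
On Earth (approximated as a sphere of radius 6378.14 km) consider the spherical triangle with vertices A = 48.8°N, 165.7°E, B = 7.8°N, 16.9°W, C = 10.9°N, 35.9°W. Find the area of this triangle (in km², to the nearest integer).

Side lengths (central angles): a = 0.3316, b = 2.0478, c = 2.1529 rad; semiperimeter s = 2.2661.
By l'Huilier's theorem, tan(E/4) = √[tan(s/2) tan((s−a)/2) tan((s−b)/2) tan((s−c)/2)], giving spherical excess E = 0.5515 rad.
Area = E·R² = 0.5515 × (6378.14)² ≈ 22436203 km².

22436203 km²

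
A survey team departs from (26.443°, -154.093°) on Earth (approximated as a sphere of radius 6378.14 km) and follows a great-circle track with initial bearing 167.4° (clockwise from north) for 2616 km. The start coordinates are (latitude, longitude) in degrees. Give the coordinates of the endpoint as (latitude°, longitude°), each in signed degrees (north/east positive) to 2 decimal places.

3.44°, -149.09°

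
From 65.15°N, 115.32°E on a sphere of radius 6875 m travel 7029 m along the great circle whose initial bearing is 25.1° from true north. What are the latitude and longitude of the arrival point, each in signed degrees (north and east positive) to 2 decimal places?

52.92°, -101.58°

Angular distance δ = d/R = 7029/6875 = 1.02240 rad; initial bearing θ = 0.4381 rad.
sin φ₂ = sin φ₁ cos δ + cos φ₁ sin δ cos θ = (0.9074)(0.5213) + (0.4202)(0.8534)(0.9056) = 0.7978, so φ₂ = 52.92°.
Δλ = atan2(sin θ sin δ cos φ₁, cos δ − sin φ₁ sin φ₂) = atan2(0.1521, -0.2026) = 143.101°.
λ₂ = 115.320° + 143.101° = 258.42° → -101.58° after wrapping to (−180°, 180°].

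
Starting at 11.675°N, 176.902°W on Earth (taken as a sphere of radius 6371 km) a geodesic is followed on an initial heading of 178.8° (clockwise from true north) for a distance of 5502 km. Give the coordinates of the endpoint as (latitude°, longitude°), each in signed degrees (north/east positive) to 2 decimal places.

-37.79°, -175.75°

Angular distance δ = d/R = 5502/6371 = 0.86360 rad; initial bearing θ = 3.1206 rad.
sin φ₂ = sin φ₁ cos δ + cos φ₁ sin δ cos θ = (0.2024)(0.6497) + (0.9793)(0.7602)(-0.9998) = -0.6128, so φ₂ = -37.79°.
Δλ = atan2(sin θ sin δ cos φ₁, cos δ − sin φ₁ sin φ₂) = atan2(0.0156, 0.7737) = 1.154°.
λ₂ = -176.902° + 1.154° = -175.75°.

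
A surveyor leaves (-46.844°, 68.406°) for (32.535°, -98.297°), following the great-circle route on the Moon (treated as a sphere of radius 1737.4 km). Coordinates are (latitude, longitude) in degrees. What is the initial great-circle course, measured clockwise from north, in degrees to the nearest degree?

220°

With φ₁ = -0.8176, φ₂ = 0.5678, Δλ = -2.9095 rad, the forward-azimuth formula gives
θ = atan2( sin Δλ cos φ₂ , cos φ₁ sin φ₂ − sin φ₁ cos φ₂ cos Δλ ) = atan2(-0.1939, -0.2307) = -139.95°.
Adding 360° brings this into [0°, 360°): 220°.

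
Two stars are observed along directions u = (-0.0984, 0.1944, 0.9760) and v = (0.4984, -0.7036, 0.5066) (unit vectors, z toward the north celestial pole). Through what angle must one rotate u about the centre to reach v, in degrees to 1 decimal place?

72.0°

u·v = 0.3086; |u| = 1.0000, |v| = 1.0000.
cos θ = (u·v)/(|u||v|) = 0.3086, so θ = 72.0°.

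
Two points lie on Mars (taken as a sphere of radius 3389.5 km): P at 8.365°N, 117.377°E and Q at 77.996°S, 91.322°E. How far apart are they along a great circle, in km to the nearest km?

5180 km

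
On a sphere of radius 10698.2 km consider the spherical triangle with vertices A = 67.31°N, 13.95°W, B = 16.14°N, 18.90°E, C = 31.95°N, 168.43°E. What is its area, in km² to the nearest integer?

90780777 km²

Side lengths (central angles): a = 2.1596, b = 1.4089, c = 0.9670 rad; semiperimeter s = 2.2678.
By l'Huilier's theorem, tan(E/4) = √[tan(s/2) tan((s−a)/2) tan((s−b)/2) tan((s−c)/2)], giving spherical excess E = 0.7932 rad.
Area = E·R² = 0.7932 × (10698.2)² ≈ 90780777 km².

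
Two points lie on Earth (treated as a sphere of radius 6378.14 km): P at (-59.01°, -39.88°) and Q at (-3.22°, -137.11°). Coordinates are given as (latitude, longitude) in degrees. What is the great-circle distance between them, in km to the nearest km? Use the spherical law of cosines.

In radians: φ₁ = -1.0299, φ₂ = -0.0562, Δλ = -97.230° = -1.6970 rad.
cos c = sin φ₁ sin φ₂ + cos φ₁ cos φ₂ cos Δλ = (-0.8573)(-0.0562) + (0.5149)(0.9984)(-0.1259) = -0.01655,
so c = arccos(-0.01655) = 1.58734 rad.
Distance = R·c = 6378.14 × 1.5873 ≈ 10124 km.

10124 km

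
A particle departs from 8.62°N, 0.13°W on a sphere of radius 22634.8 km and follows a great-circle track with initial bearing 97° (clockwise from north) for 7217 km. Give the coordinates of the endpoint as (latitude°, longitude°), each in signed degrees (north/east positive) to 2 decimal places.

6.00°, 18.10°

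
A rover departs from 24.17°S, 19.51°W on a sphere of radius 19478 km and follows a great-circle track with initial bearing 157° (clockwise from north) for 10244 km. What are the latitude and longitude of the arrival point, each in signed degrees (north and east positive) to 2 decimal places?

Angular distance δ = d/R = 10244/19478 = 0.52593 rad; initial bearing θ = 2.7402 rad.
sin φ₂ = sin φ₁ cos δ + cos φ₁ sin δ cos θ = (-0.4094)(0.8649) + (0.9123)(0.5020)(-0.9205) = -0.7757, so φ₂ = -50.87°.
Δλ = atan2(sin θ sin δ cos φ₁, cos δ − sin φ₁ sin φ₂) = atan2(0.1790, 0.5472) = 18.108°.
λ₂ = -19.510° + 18.108° = -1.40°.

-50.87°, -1.40°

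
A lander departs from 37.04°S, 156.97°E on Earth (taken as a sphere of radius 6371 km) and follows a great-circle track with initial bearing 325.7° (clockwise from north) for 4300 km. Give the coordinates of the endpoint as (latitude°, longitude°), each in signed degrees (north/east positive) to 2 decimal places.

Angular distance δ = d/R = 4300/6371 = 0.67493 rad; initial bearing θ = 5.6845 rad.
sin φ₂ = sin φ₁ cos δ + cos φ₁ sin δ cos θ = (-0.6024)(0.7807) + (0.7982)(0.6248)(0.8261) = -0.0583, so φ₂ = -3.34°.
Δλ = atan2(sin θ sin δ cos φ₁, cos δ − sin φ₁ sin φ₂) = atan2(-0.2811, 0.7456) = -20.654°.
λ₂ = 156.970° − 20.654° = 136.32°.

-3.34°, 136.32°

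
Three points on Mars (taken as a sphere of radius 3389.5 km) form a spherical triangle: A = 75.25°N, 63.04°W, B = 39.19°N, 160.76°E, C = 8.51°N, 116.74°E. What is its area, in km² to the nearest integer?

6002462 km²

Side lengths (central angles): a = 0.8701, b = 1.6797, c = 1.0830 rad; semiperimeter s = 1.8164.
By l'Huilier's theorem, tan(E/4) = √[tan(s/2) tan((s−a)/2) tan((s−b)/2) tan((s−c)/2)], giving spherical excess E = 0.5225 rad.
Area = E·R² = 0.5225 × (3389.5)² ≈ 6002462 km².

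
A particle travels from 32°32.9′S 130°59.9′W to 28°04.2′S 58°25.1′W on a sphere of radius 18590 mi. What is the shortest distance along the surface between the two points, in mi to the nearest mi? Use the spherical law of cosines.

In radians: φ₁ = -0.5681, φ₂ = -0.4899, Δλ = 72.580° = 1.2668 rad.
cos c = sin φ₁ sin φ₂ + cos φ₁ cos φ₂ cos Δλ = (-0.5380)(-0.4705) + (0.8429)(0.8824)(0.2994) = 0.47583,
so c = arccos(0.47583) = 1.07489 rad.
Distance = R·c = 18590 × 1.0749 ≈ 19982 mi.

19982 mi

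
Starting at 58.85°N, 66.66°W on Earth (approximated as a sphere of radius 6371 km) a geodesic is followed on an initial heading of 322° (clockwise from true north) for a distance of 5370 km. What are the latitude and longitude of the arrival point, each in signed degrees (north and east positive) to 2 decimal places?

60.89°, -175.78°

Angular distance δ = d/R = 5370/6371 = 0.84288 rad; initial bearing θ = 5.6200 rad.
sin φ₂ = sin φ₁ cos δ + cos φ₁ sin δ cos θ = (0.8558)(0.6653) + (0.5173)(0.7466)(0.7880) = 0.8737, so φ₂ = 60.89°.
Δλ = atan2(sin θ sin δ cos φ₁, cos δ − sin φ₁ sin φ₂) = atan2(-0.2378, -0.0824) = -109.118°.
λ₂ = -66.660° − 109.118° = -175.78°.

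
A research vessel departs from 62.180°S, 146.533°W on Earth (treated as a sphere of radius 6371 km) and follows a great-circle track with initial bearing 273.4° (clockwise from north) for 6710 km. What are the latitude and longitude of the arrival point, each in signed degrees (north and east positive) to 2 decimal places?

-24.43°, 141.15°

Angular distance δ = d/R = 6710/6371 = 1.05321 rad; initial bearing θ = 4.7717 rad.
sin φ₂ = sin φ₁ cos δ + cos φ₁ sin δ cos θ = (-0.8844)(0.4948) + (0.4667)(0.8690)(0.0593) = -0.4135, so φ₂ = -24.43°.
Δλ = atan2(sin θ sin δ cos φ₁, cos δ − sin φ₁ sin φ₂) = atan2(-0.4049, 0.1290) = -72.321°.
λ₂ = -146.533° − 72.321° = -218.85° → 141.15° after wrapping to (−180°, 180°].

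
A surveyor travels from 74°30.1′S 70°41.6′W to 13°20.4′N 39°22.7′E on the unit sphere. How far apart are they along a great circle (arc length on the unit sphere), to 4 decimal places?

1.8876

In radians: φ₁ = -1.3003, φ₂ = 0.2328, Δλ = 110.072° = 1.9211 rad.
cos c = sin φ₁ sin φ₂ + cos φ₁ cos φ₂ cos Δλ = (-0.9636)(0.2307) + (0.2672)(0.9730)(-0.3432) = -0.31157,
so c = arccos(-0.31157) = 1.88764 rad.
On the unit sphere the arc length equals the central angle: 1.8876.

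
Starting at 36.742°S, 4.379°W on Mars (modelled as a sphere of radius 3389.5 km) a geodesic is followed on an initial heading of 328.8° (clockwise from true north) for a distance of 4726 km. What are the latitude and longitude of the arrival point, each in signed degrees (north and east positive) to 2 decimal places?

Angular distance δ = d/R = 4726/3389.5 = 1.39431 rad; initial bearing θ = 5.7386 rad.
sin φ₂ = sin φ₁ cos δ + cos φ₁ sin δ cos θ = (-0.5982)(0.1756) + (0.8013)(0.9845)(0.8554) = 0.5698, so φ₂ = 34.73°.
Δλ = atan2(sin θ sin δ cos φ₁, cos δ − sin φ₁ sin φ₂) = atan2(-0.4087, 0.5164) = -38.357°.
λ₂ = -4.379° − 38.357° = -42.74°.

34.73°, -42.74°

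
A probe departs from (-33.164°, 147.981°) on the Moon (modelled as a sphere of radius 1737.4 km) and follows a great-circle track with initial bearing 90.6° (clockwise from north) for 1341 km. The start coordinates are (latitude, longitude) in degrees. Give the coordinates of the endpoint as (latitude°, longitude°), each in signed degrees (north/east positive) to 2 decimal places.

-23.46°, -162.53°

Angular distance δ = d/R = 1341/1737.4 = 0.77184 rad; initial bearing θ = 1.5813 rad.
sin φ₂ = sin φ₁ cos δ + cos φ₁ sin δ cos θ = (-0.5470)(0.7166) + (0.8371)(0.6975)(-0.0105) = -0.3981, so φ₂ = -23.46°.
Δλ = atan2(sin θ sin δ cos φ₁, cos δ − sin φ₁ sin φ₂) = atan2(0.5838, 0.4988) = 49.488°.
λ₂ = 147.981° + 49.488° = 197.47° → -162.53° after wrapping to (−180°, 180°].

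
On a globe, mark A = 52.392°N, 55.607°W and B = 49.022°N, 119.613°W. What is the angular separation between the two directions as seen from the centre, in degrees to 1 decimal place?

39.3°

With latitudes φ₁ = 52.392°, φ₂ = 49.022° and longitude difference Δλ = -64.006°:
cos c = sin φ₁ sin φ₂ + cos φ₁ cos φ₂ cos Δλ = (0.7922)(0.7550) + (0.6103)(0.6558)(0.4383) = 0.77348,
so c = arccos(0.77348) = 0.68649 rad.
So the angular separation is 39.3°.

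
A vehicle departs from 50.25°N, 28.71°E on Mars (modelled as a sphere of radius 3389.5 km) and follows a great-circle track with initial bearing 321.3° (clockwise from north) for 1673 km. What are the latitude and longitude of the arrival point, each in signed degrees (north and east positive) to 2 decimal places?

Angular distance δ = d/R = 1673/3389.5 = 0.49358 rad; initial bearing θ = 5.6077 rad.
sin φ₂ = sin φ₁ cos δ + cos φ₁ sin δ cos θ = (0.7688)(0.8806) + (0.6394)(0.4738)(0.7804) = 0.9135, so φ₂ = 65.99°.
Δλ = atan2(sin θ sin δ cos φ₁, cos δ − sin φ₁ sin φ₂) = atan2(-0.1894, 0.1783) = -46.733°.
λ₂ = 28.710° − 46.733° = -18.02°.

65.99°, -18.02°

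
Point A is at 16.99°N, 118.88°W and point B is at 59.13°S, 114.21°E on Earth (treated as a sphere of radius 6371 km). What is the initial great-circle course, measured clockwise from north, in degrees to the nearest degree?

209°

With φ₁ = 0.2965, φ₂ = -1.0320, Δλ = -2.2150 rad, the forward-azimuth formula gives
θ = atan2( sin Δλ cos φ₂ , cos φ₁ sin φ₂ − sin φ₁ cos φ₂ cos Δλ ) = atan2(-0.4103, -0.7308) = -150.69°.
Adding 360° brings this into [0°, 360°): 209°.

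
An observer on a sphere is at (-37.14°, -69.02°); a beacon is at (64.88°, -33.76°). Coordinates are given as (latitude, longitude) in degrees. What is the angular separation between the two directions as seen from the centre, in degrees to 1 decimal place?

105.7°

In radians: φ₁ = -0.6482, φ₂ = 1.1324, Δλ = 35.260° = 0.6154 rad.
Haversine: a = sin²(Δφ/2) + cos φ₁ cos φ₂ sin²(Δλ/2) = 0.6041 + (0.7972)(0.4245)(0.0917) = 0.63517.
Central angle c = 2·arcsin(√a) = 1.84454 rad.
So the angular separation is 105.7°.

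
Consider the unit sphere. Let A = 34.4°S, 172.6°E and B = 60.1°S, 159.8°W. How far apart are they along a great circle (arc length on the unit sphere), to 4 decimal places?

Let φ₁ = -0.6004 rad, φ₂ = -1.0489 rad, and Δλ = 0.4817 rad.
cos c = sin φ₁ sin φ₂ + cos φ₁ cos φ₂ cos Δλ = (-0.5650)(-0.8669) + (0.8251)(0.4985)(0.8862) = 0.85427,
so c = arccos(0.85427) = 0.54665 rad.
On the unit sphere the arc length equals the central angle: 0.5466.

0.5466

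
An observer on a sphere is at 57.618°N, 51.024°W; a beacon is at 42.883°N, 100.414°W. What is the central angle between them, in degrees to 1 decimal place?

33.9°

Let φ₁ = 1.0056 rad, φ₂ = 0.7484 rad, and Δλ = -0.8620 rad.
Haversine: a = sin²(Δφ/2) + cos φ₁ cos φ₂ sin²(Δλ/2) = 0.0164 + (0.5356)(0.7327)(0.1745) = 0.08494.
Central angle c = 2·arcsin(√a) = 0.59148 rad.
So the angular separation is 33.9°.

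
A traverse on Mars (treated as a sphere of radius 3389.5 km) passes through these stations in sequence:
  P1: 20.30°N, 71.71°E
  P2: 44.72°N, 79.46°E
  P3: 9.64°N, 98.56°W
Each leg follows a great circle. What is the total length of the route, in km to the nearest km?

8925 km

Leg P1→P2: central angle 0.4407 rad, distance 1493.8 km.
Leg P2→P3: central angle 2.1923 rad, distance 7430.9 km.
Total: 1493.8 + 7430.9 ≈ 8925 km.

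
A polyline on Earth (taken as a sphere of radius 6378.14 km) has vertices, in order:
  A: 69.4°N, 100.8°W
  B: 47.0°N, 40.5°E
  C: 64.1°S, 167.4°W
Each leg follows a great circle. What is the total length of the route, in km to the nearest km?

Leg A→B: central angle 1.0503 rad, distance 6698.9 km.
Leg B→C: central angle 2.7419 rad, distance 17488.0 km.
Total: 6698.9 + 17488.0 ≈ 24187 km.

24187 km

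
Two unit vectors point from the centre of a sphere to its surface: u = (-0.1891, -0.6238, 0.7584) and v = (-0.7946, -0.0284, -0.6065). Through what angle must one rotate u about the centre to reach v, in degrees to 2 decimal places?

u·v = -0.2920; |u| = 1.0000, |v| = 1.0000.
cos θ = (u·v)/(|u||v|) = -0.2920, so θ = 106.98°.

106.98°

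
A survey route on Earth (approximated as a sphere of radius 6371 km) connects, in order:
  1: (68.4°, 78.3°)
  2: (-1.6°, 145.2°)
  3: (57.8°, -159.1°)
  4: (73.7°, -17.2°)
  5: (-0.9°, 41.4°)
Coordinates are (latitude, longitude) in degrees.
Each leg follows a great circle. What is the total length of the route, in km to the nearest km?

Leg 1→2: central angle 1.4521 rad, distance 9251.4 km.
Leg 2→3: central angle 1.2906 rad, distance 8222.4 km.
Leg 3→4: central angle 0.8031 rad, distance 5116.5 km.
Leg 4→5: central angle 1.4393 rad, distance 9169.7 km.
Total: 9251.4 + 8222.4 + 5116.5 + 9169.7 ≈ 31760 km.

31760 km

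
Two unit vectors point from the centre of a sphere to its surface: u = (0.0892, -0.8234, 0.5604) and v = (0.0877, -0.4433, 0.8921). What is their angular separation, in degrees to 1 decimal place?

u·v = 0.8728; |u| = 1.0000, |v| = 1.0000.
cos θ = (u·v)/(|u||v|) = 0.8728, so θ = 29.2°.

29.2°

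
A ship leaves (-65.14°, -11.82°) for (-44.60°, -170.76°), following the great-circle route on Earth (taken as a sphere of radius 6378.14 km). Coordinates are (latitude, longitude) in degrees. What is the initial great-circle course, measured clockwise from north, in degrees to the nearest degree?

Δλ = -158.940° = -2.7740 rad.
y = sin Δλ · cos φ₂ = (-0.3593)(0.7120) = -0.2559
x = cos φ₁ sin φ₂ − sin φ₁ cos φ₂ cos Δλ = (0.4204)(-0.7022) − (-0.9073)(0.7120)(-0.9332) = -0.8981
θ = atan2(y, x) = -164.10°; adding 360° gives 196°.

196°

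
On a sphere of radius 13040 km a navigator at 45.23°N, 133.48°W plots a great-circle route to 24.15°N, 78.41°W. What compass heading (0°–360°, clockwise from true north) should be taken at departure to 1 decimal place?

96.3°

With φ₁ = 0.7894, φ₂ = 0.4215, Δλ = 0.9612 rad, the forward-azimuth formula gives
θ = atan2( sin Δλ cos φ₂ , cos φ₁ sin φ₂ − sin φ₁ cos φ₂ cos Δλ ) = atan2(0.7481, -0.0828) = 96.31°.
So the initial bearing is 96.3°.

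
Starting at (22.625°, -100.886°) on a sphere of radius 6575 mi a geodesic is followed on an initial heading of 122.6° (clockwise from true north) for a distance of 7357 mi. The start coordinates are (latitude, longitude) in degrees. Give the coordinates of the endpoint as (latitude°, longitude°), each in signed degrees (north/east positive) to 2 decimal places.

-16.23°, -48.76°

Angular distance δ = d/R = 7357/6575 = 1.11894 rad; initial bearing θ = 2.1398 rad.
sin φ₂ = sin φ₁ cos δ + cos φ₁ sin δ cos θ = (0.3847)(0.4366) + (0.9230)(0.8996)(-0.5388) = -0.2794, so φ₂ = -16.23°.
Δλ = atan2(sin θ sin δ cos φ₁, cos δ − sin φ₁ sin φ₂) = atan2(0.6996, 0.5441) = 52.124°.
λ₂ = -100.886° + 52.124° = -48.76°.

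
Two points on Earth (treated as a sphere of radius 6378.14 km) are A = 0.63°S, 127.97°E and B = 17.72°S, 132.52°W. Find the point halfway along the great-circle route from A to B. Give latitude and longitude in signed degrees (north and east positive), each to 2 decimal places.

Central angle δ = 1.7254 rad. Interpolating on the sphere with fraction f = 0.5:
P = [sin((1−f)δ)·A + sin(fδ)·B] / sin δ = 0.7688·A + 0.7688·B in Cartesian coordinates,
giving P = (-0.9679, 0.0663, -0.2424), i.e. latitude -14.03°, longitude 176.08°.

-14.03°, 176.08°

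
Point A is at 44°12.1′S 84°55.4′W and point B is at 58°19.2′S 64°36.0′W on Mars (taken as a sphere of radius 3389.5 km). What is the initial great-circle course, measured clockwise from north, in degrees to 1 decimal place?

With φ₁ = -0.7715, φ₂ = -1.0179, Δλ = 0.3547 rad, the forward-azimuth formula gives
θ = atan2( sin Δλ cos φ₂ , cos φ₁ sin φ₂ − sin φ₁ cos φ₂ cos Δλ ) = atan2(0.1824, -0.2667) = 145.63°.
So the initial bearing is 145.6°.

145.6°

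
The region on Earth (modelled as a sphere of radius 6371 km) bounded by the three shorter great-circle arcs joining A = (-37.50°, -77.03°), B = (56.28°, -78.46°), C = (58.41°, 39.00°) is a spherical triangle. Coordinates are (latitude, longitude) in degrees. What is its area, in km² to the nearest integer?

Side lengths (central angles): a = 0.9589, b = 2.3475, c = 1.6369 rad; semiperimeter s = 2.4717.
By l'Huilier's theorem, tan(E/4) = √[tan(s/2) tan((s−a)/2) tan((s−b)/2) tan((s−c)/2)], giving spherical excess E = 1.0673 rad.
Area = E·R² = 1.0673 × (6371)² ≈ 43321640 km².

43321640 km²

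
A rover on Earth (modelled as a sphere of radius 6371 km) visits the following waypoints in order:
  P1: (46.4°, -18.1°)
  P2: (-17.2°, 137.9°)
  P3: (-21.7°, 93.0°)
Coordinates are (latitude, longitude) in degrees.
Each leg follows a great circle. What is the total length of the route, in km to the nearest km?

Leg P1→P2: central angle 2.5252 rad, distance 16088.0 km.
Leg P2→P3: central angle 0.7406 rad, distance 4718.5 km.
Total: 16088.0 + 4718.5 ≈ 20807 km.

20807 km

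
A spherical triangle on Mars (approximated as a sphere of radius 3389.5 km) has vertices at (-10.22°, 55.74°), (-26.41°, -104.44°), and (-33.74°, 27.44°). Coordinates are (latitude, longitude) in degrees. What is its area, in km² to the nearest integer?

2930003 km²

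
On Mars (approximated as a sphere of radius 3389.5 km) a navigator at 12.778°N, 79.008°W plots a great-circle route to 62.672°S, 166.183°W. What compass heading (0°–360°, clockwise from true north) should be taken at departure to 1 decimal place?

With φ₁ = 0.2230, φ₂ = -1.0938, Δλ = -1.5215 rad, the forward-azimuth formula gives
θ = atan2( sin Δλ cos φ₂ , cos φ₁ sin φ₂ − sin φ₁ cos φ₂ cos Δλ ) = atan2(-0.4585, -0.8714) = -152.25°.
Adding 360° brings this into [0°, 360°): 207.8°.

207.8°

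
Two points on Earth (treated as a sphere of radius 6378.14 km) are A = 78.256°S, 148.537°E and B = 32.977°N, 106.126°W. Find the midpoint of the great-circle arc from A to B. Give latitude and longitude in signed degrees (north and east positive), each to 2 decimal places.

-28.25°, -120.16°

The central angle between A and B is δ = 2.1872 rad.
With f = 0.5, the slerp weights are sin((1−f)δ)/sin δ = 1.0886 and sin(fδ)/sin δ = 1.0886.
Weighted sum of the unit vectors: (1.0886)·(-0.1736,0.1062,-0.9791) + (1.0886)·(-0.2330,-0.8059,0.5443) = (-0.4426, -0.7616, -0.4733).
Converting back: φ = atan2(z, √(x²+y²)) = -28.25°, λ = atan2(y, x) = -120.16°.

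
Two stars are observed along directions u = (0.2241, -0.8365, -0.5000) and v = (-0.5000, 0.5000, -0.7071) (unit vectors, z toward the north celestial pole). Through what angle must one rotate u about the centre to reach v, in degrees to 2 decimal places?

100.18°

u·v = -0.1768; |u| = 1.0000, |v| = 1.0000.
cos θ = (u·v)/(|u||v|) = -0.1768, so θ = 100.18°.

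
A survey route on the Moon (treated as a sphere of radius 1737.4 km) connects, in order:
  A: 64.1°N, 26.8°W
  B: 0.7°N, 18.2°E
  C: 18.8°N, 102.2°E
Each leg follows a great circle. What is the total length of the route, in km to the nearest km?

Leg A→B: central angle 1.2452 rad, distance 2163.5 km.
Leg B→C: central angle 1.4677 rad, distance 2550.0 km.
Total: 2163.5 + 2550.0 ≈ 4714 km.

4714 km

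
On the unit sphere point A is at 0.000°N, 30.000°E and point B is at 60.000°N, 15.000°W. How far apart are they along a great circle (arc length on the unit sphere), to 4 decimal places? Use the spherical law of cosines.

1.2094

With latitudes φ₁ = 0.000°, φ₂ = 60.000° and longitude difference Δλ = -45.000°:
cos c = sin φ₁ sin φ₂ + cos φ₁ cos φ₂ cos Δλ = (0.0000)(0.8660) + (1.0000)(0.5000)(0.7071) = 0.35355,
so c = arccos(0.35355) = 1.20943 rad.
On the unit sphere the arc length equals the central angle: 1.2094.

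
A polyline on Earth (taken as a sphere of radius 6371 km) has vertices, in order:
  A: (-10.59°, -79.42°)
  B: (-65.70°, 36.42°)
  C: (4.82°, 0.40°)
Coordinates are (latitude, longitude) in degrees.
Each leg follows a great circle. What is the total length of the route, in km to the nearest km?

Leg A→B: central angle 1.5796 rad, distance 10063.7 km.
Leg B→C: central angle 1.3129 rad, distance 8364.3 km.
Total: 10063.7 + 8364.3 ≈ 18428 km.

18428 km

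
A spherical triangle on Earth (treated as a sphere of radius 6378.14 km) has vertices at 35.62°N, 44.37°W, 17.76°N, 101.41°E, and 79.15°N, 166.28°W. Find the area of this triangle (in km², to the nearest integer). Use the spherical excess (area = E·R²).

Side lengths (central angles): a = 1.2741, b = 1.0574, c = 2.0516 rad; semiperimeter s = 2.1916.
By l'Huilier's theorem, tan(E/4) = √[tan(s/2) tan((s−a)/2) tan((s−b)/2) tan((s−c)/2)], giving spherical excess E = 0.8167 rad.
Area = E·R² = 0.8167 × (6378.14)² ≈ 33222676 km².

33222676 km²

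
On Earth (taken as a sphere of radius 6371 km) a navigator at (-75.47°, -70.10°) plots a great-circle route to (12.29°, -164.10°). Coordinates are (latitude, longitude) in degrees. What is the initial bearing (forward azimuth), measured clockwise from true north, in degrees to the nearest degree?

269°

Δλ = -94.000° = -1.6406 rad.
y = sin Δλ · cos φ₂ = (-0.9976)(0.9771) = -0.9747
x = cos φ₁ sin φ₂ − sin φ₁ cos φ₂ cos Δλ = (0.2509)(0.2129) − (-0.9680)(0.9771)(-0.0698) = -0.0126
θ = atan2(y, x) = -90.74°; adding 360° gives 269°.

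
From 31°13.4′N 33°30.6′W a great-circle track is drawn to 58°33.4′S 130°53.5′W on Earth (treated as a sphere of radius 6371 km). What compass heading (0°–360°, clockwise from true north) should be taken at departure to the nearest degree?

217°

Δλ = -97.382° = -1.6996 rad.
y = sin Δλ · cos φ₂ = (-0.9917)(0.5217) = -0.5173
x = cos φ₁ sin φ₂ − sin φ₁ cos φ₂ cos Δλ = (0.8552)(-0.8532) − (0.5184)(0.5217)(-0.1285) = -0.6948
θ = atan2(y, x) = -143.33°; adding 360° gives 217°.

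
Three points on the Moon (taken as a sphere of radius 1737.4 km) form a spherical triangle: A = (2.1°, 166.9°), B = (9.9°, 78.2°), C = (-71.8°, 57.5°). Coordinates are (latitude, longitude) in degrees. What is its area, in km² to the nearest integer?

4641588 km²

Side lengths (central angles): a = 1.4460, b = 1.7097, c = 1.5422 rad; semiperimeter s = 2.3489.
By l'Huilier's theorem, tan(E/4) = √[tan(s/2) tan((s−a)/2) tan((s−b)/2) tan((s−c)/2)], giving spherical excess E = 1.5377 rad.
Area = E·R² = 1.5377 × (1737.4)² ≈ 4641588 km².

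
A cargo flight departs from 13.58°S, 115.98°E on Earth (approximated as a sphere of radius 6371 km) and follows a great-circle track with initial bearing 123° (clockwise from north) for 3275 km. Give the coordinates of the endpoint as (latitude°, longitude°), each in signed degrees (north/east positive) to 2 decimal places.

-27.70°, 143.74°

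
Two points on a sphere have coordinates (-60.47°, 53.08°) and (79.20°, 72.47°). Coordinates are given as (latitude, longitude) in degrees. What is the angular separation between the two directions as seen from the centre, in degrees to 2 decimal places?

140.14°

In radians: φ₁ = -1.0554, φ₂ = 1.3823, Δλ = 19.390° = 0.3384 rad.
Haversine: a = sin²(Δφ/2) + cos φ₁ cos φ₂ sin²(Δλ/2) = 0.8812 + (0.4929)(0.1874)(0.0284) = 0.88378.
Central angle c = 2·arcsin(√a) = 2.44583 rad.
So the angular separation is 140.14°.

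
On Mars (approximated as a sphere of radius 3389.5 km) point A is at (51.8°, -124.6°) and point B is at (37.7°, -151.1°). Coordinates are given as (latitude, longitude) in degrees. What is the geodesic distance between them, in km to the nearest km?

1378 km

With latitudes φ₁ = 51.800°, φ₂ = 37.700° and longitude difference Δλ = -26.500°:
cos c = sin φ₁ sin φ₂ + cos φ₁ cos φ₂ cos Δλ = (0.7859)(0.6115) + (0.6184)(0.7912)(0.8949) = 0.91846,
so c = arccos(0.91846) = 0.40662 rad.
Distance = R·c = 3389.5 × 0.4066 ≈ 1378 km.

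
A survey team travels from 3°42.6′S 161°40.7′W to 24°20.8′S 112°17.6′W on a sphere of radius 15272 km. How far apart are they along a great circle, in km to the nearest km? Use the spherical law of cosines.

13805 km

In radians: φ₁ = -0.0648, φ₂ = -0.4249, Δλ = 49.385° = 0.8619 rad.
cos c = sin φ₁ sin φ₂ + cos φ₁ cos φ₂ cos Δλ = (-0.0647)(-0.4123) + (0.9979)(0.9111)(0.6510) = 0.61851,
so c = arccos(0.61851) = 0.90395 rad.
Distance = R·c = 15272 × 0.9039 ≈ 13805 km.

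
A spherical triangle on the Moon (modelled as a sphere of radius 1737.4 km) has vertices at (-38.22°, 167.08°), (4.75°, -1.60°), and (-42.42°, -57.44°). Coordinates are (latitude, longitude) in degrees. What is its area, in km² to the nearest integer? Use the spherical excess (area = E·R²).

Side lengths (central angles): a = 1.2055, b = 1.5670, c = 2.5304 rad; semiperimeter s = 2.6514.
By l'Huilier's theorem, tan(E/4) = √[tan(s/2) tan((s−a)/2) tan((s−b)/2) tan((s−c)/2)], giving spherical excess E = 1.3783 rad.
Area = E·R² = 1.3783 × (1737.4)² ≈ 4160353 km².

4160353 km²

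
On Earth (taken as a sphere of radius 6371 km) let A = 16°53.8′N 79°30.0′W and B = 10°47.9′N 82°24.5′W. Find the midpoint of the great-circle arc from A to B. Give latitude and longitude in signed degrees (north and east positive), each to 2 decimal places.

The central angle between A and B is δ = 0.1173 rad.
With f = 0.5, the slerp weights are sin((1−f)δ)/sin δ = 0.5009 and sin(fδ)/sin δ = 0.5009.
Weighted sum of the unit vectors: (0.5009)·(0.1744,-0.9408,0.2906) + (0.5009)·(0.1298,-0.9737,0.1874) = (0.1523, -0.9589, 0.2394).
Converting back: φ = atan2(z, √(x²+y²)) = 13.85°, λ = atan2(y, x) = -80.97°.

13.85°, -80.97°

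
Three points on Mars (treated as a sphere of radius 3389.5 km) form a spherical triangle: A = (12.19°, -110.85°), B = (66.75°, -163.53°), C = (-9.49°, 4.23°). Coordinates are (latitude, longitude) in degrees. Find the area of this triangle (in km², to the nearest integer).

23402764 km²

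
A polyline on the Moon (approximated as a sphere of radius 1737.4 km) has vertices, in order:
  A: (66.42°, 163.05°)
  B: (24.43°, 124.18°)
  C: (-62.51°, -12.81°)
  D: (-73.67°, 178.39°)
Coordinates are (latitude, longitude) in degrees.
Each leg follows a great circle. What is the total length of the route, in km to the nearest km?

Leg A→B: central angle 0.8465 rad, distance 1470.7 km.
Leg B→C: central angle 2.3107 rad, distance 4014.6 km.
Leg C→D: central angle 0.7612 rad, distance 1322.6 km.
Total: 1470.7 + 4014.6 + 1322.6 ≈ 6808 km.

6808 km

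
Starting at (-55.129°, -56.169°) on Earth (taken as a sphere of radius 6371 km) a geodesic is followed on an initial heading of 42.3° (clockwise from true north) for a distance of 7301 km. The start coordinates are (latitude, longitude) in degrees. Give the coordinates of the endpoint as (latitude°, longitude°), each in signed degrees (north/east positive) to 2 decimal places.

2.70°, -18.30°

Angular distance δ = d/R = 7301/6371 = 1.14597 rad; initial bearing θ = 0.7383 rad.
sin φ₂ = sin φ₁ cos δ + cos φ₁ sin δ cos θ = (-0.8204)(0.4122) + (0.5717)(0.9111)(0.7396) = 0.0471, so φ₂ = 2.70°.
Δλ = atan2(sin θ sin δ cos φ₁, cos δ − sin φ₁ sin φ₂) = atan2(0.3506, 0.4508) = 37.870°.
λ₂ = -56.169° + 37.870° = -18.30°.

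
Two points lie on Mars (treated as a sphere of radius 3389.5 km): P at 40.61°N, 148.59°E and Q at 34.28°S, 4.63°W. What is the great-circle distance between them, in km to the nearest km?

In radians: φ₁ = 0.7088, φ₂ = -0.5983, Δλ = -153.220° = -2.6742 rad.
cos c = sin φ₁ sin φ₂ + cos φ₁ cos φ₂ cos Δλ = (0.6509)(-0.5632) + (0.7592)(0.8263)(-0.8927) = -0.92662,
so c = arccos(-0.92662) = 2.75612 rad.
Distance = R·c = 3389.5 × 2.7561 ≈ 9342 km.

9342 km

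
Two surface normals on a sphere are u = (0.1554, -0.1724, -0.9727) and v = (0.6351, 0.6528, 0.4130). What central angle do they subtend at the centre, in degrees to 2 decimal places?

114.55°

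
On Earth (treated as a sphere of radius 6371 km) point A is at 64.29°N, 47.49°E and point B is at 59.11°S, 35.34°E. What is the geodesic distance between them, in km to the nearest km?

In radians: φ₁ = 1.1221, φ₂ = -1.0317, Δλ = -12.150° = -0.2121 rad.
cos c = sin φ₁ sin φ₂ + cos φ₁ cos φ₂ cos Δλ = (0.9010)(-0.8582) + (0.4338)(0.5134)(0.9776) = -0.55547,
so c = arccos(-0.55547) = 2.15972 rad.
Distance = R·c = 6371 × 2.1597 ≈ 13760 km.

13760 km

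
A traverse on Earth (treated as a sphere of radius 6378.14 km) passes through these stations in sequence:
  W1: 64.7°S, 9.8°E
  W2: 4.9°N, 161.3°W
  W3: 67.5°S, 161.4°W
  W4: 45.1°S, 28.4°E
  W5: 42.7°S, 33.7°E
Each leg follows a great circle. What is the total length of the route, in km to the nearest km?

Leg W1→W2: central angle 2.0920 rad, distance 13342.8 km.
Leg W2→W3: central angle 1.2636 rad, distance 8059.5 km.
Leg W3→W4: central angle 1.1721 rad, distance 7475.7 km.
Leg W4→W5: central angle 0.0787 rad, distance 501.9 km.
Total: 13342.8 + 8059.5 + 7475.7 + 501.9 ≈ 29380 km.

29380 km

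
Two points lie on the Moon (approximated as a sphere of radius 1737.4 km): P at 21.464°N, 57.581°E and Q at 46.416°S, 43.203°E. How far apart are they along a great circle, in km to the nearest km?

2096 km

Let φ₁ = 0.3746 rad, φ₂ = -0.8101 rad, and Δλ = -0.2509 rad.
Haversine: a = sin²(Δφ/2) + cos φ₁ cos φ₂ sin²(Δλ/2) = 0.3117 + (0.9306)(0.6894)(0.0157) = 0.32177.
Central angle c = 2·arcsin(√a) = 1.20633 rad.
Distance = R·c = 1737.4 × 1.2063 ≈ 2096 km.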